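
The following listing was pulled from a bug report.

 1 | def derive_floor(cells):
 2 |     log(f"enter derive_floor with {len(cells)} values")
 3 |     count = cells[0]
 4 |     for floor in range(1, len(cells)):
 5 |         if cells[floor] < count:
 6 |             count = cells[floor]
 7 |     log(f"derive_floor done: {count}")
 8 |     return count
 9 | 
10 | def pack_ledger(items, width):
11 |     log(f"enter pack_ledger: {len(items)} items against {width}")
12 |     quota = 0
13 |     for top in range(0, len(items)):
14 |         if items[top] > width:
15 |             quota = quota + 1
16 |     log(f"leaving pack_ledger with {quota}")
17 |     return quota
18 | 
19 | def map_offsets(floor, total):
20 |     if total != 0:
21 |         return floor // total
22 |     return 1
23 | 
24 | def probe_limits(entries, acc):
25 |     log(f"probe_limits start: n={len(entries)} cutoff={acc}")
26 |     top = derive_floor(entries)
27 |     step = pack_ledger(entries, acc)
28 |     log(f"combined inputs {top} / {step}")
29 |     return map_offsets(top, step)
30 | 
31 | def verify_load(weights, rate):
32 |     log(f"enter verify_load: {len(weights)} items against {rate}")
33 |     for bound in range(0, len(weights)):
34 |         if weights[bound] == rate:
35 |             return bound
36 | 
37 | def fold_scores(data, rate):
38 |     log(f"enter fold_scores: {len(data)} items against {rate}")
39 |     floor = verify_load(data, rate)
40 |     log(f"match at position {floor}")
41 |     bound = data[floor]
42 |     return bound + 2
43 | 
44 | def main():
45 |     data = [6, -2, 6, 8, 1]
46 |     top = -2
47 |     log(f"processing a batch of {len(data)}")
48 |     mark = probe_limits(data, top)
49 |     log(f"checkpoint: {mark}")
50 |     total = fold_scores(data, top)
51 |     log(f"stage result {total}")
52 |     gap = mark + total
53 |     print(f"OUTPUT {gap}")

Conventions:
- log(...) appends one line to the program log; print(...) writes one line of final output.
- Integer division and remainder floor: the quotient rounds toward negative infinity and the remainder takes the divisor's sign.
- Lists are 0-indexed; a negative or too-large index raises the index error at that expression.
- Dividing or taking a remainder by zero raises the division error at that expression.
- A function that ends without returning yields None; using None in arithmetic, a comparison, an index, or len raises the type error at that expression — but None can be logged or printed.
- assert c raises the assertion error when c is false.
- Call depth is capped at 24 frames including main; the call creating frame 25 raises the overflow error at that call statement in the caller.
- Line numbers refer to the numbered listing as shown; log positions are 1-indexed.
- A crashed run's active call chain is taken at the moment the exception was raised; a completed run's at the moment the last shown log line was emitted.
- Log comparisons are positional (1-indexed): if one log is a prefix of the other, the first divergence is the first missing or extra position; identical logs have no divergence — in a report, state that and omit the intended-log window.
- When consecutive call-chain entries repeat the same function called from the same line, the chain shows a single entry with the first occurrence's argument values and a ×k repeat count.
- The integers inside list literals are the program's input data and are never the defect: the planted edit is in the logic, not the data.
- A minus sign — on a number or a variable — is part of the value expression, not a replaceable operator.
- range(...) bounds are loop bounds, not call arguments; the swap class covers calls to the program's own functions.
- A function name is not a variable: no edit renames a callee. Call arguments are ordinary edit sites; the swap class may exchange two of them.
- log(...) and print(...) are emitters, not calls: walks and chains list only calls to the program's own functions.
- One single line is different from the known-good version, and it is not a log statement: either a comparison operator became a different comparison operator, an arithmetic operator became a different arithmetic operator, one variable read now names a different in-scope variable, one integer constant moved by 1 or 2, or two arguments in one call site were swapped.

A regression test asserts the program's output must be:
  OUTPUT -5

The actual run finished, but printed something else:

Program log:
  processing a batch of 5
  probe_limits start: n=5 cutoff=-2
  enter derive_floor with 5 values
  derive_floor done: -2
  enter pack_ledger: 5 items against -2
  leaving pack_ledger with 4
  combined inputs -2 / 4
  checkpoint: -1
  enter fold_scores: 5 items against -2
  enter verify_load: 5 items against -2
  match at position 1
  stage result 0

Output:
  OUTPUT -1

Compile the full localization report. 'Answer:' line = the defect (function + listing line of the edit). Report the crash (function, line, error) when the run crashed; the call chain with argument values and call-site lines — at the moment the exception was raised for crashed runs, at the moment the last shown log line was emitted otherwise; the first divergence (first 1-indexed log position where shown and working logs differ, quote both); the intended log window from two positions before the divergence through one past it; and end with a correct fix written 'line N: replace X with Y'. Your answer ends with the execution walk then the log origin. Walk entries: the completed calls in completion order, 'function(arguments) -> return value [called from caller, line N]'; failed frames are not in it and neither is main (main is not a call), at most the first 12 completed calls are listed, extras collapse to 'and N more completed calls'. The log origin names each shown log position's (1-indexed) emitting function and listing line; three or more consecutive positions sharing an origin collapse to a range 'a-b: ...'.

Answer: the defect is in fold_scores at line 42.
Key fact: The log first diverges at position 12: the faulty run prints 'stage result 0' where the working version prints 'stage result -4'.
Call chain: main.
First divergence: position 12 — the shown line 'stage result 0' should read 'stage result -4'.
Intended log window:
  10: enter verify_load: 5 items against -2
  11: match at position 1
  12: stage result -4
Execution walk:
  derive_floor([6, -2, 6, 8, 1]) -> -2  [called from probe_limits, line 26]
  pack_ledger([6, -2, 6, 8, 1], -2) -> 4  [called from probe_limits, line 27]
  map_offsets(-2, 4) -> -1  [called from probe_limits, line 29]
  probe_limits([6, -2, 6, 8, 1], -2) -> -1  [called from main, line 48]
  verify_load([6, -2, 6, 8, 1], -2) -> 1  [called from fold_scores, line 39]
  fold_scores([6, -2, 6, 8, 1], -2) -> 0  [called from main, line 50]
Origin of each log line:
  1: from main, line 47
  2: from probe_limits, line 25
  3: from derive_floor, line 2
  4: from derive_floor, line 7
  5: from pack_ledger, line 11
  6: from pack_ledger, line 16
  7: from probe_limits, line 28
  8: from main, line 49
  9: from fold_scores, line 38
  10: from verify_load, line 32
  11: from fold_scores, line 40
  12: from main, line 51
A correct fix: line 42: replace `+` with `*`.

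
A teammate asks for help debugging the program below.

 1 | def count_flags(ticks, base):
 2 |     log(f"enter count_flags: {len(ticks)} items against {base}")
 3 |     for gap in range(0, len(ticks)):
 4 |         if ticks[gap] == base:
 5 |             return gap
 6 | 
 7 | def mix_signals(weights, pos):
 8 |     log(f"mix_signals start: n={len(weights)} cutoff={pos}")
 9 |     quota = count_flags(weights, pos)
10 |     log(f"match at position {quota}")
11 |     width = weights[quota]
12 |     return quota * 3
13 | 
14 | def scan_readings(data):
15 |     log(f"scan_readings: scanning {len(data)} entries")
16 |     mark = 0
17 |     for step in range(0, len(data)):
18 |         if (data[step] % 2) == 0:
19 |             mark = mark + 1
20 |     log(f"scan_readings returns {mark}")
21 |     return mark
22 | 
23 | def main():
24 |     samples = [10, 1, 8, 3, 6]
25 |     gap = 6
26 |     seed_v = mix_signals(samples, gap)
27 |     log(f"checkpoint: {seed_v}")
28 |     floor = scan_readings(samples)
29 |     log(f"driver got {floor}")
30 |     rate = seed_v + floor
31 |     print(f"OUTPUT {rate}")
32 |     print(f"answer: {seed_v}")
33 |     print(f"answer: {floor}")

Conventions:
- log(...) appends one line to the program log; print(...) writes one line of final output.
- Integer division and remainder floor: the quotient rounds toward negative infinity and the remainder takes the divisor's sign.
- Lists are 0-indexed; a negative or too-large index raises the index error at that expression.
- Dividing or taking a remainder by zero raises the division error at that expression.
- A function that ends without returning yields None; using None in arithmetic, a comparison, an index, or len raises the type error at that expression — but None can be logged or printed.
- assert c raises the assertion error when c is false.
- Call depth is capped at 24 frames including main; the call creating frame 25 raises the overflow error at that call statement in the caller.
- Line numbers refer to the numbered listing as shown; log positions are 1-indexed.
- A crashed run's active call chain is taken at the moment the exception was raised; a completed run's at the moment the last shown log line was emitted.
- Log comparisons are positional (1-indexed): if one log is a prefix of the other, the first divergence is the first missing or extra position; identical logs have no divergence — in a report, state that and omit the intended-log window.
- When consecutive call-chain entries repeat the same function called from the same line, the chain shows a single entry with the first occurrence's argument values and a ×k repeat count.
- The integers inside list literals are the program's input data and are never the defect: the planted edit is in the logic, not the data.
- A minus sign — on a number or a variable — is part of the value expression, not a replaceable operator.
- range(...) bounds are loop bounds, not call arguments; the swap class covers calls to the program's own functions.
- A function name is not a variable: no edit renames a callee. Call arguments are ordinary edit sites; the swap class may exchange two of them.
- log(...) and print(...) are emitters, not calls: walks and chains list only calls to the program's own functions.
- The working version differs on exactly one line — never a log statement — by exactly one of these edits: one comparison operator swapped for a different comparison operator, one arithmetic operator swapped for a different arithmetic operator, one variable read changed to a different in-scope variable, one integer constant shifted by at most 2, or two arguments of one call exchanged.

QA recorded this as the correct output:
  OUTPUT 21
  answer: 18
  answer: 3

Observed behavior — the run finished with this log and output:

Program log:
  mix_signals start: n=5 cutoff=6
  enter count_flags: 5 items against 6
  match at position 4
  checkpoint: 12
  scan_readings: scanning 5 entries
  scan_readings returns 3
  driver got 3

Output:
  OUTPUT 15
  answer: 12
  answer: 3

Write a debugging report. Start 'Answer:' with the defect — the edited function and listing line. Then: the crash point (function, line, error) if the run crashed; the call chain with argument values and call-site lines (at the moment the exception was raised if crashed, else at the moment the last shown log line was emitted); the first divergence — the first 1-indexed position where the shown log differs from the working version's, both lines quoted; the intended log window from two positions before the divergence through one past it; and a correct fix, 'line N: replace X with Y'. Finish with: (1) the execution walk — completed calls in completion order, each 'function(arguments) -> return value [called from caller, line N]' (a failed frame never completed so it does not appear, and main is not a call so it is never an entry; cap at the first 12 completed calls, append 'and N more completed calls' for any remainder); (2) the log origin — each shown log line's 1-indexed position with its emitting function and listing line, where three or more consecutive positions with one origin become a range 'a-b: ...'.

Answer: the defect is in mix_signals at line 12.
Key fact: The log first diverges at position 4: the faulty run prints 'checkpoint: 12' where the working version prints 'checkpoint: 18'.
Call chain: main.
First divergence: position 4 — the shown line 'checkpoint: 12' should read 'checkpoint: 18'.
Intended log window:
  2: enter count_flags: 5 items against 6
  3: match at position 4
  4: checkpoint: 18
  5: scan_readings: scanning 5 entries
Execution walk:
  count_flags([10, 1, 8, 3, 6], 6) -> 4  [called from mix_signals, line 9]
  mix_signals([10, 1, 8, 3, 6], 6) -> 12  [called from main, line 26]
  scan_readings([10, 1, 8, 3, 6]) -> 3  [called from main, line 28]
Log origins:
  1: emitted by mix_signals (line 8)
  2: emitted by count_flags (line 2)
  3: emitted by mix_signals (line 10)
  4: emitted by main (line 27)
  5: emitted by scan_readings (line 15)
  6: emitted by scan_readings (line 20)
  7: emitted by main (line 29)
A correct fix: line 12: replace `quota` with `width`.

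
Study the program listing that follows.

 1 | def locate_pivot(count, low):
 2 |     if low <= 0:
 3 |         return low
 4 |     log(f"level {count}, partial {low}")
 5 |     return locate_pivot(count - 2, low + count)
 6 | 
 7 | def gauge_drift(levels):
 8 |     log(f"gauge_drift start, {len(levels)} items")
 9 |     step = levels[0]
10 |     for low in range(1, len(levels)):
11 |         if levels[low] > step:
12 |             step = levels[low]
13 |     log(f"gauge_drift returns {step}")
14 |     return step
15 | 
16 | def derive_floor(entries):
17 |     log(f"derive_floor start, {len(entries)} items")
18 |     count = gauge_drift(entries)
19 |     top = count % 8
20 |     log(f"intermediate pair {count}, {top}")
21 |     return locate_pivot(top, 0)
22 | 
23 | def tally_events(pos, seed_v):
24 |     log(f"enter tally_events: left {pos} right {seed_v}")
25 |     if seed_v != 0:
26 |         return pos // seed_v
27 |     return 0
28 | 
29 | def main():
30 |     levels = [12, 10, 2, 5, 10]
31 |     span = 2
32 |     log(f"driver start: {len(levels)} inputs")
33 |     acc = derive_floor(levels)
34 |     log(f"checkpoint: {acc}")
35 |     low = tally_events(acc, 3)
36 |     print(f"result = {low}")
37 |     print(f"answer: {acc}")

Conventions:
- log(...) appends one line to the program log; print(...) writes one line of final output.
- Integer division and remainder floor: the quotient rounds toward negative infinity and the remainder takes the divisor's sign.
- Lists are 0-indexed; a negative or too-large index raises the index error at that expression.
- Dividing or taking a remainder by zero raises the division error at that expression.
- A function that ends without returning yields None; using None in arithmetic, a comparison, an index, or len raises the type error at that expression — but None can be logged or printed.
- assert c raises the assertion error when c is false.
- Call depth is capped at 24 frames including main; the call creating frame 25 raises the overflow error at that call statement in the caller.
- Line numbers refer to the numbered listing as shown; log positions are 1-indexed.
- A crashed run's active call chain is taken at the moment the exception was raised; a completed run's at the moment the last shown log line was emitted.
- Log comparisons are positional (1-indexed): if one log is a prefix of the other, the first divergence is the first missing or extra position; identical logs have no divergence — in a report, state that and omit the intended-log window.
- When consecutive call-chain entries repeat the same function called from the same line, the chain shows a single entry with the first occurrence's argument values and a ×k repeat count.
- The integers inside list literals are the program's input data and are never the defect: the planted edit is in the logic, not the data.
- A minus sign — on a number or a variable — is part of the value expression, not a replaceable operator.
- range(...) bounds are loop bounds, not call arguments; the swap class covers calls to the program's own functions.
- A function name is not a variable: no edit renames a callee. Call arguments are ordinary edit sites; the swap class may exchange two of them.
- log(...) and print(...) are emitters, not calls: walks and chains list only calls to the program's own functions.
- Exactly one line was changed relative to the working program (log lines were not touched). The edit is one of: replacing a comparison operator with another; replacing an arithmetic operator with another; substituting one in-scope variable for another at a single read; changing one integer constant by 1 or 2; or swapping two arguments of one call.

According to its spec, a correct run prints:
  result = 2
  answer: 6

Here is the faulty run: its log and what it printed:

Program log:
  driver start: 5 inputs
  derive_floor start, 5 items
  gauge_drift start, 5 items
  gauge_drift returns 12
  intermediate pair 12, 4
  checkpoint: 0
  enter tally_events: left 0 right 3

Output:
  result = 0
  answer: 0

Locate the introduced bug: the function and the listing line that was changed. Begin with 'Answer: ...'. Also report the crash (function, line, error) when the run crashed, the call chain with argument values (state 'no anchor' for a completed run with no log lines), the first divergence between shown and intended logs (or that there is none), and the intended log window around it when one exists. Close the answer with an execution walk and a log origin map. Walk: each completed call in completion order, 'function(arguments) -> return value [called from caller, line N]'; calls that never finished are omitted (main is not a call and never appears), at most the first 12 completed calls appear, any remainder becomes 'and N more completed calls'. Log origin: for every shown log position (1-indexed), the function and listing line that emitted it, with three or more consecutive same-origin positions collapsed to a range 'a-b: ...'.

Answer: the defect is in locate_pivot at line 2.
Core observation: At log position 6 the runs split — shown 'checkpoint: 0', but the working version logs 'level 4, partial 0'.
Call chain: main -> tally_events(0, 3) (called at line 35).
First divergence: position 6 — shown 'checkpoint: 0', intended 'level 4, partial 0'.
Intended log window:
  4: gauge_drift returns 12
  5: intermediate pair 12, 4
  6: level 4, partial 0
  7: level 2, partial 4
Execution walk:
  gauge_drift([12, 10, 2, 5, 10]) -> 12  [called from derive_floor, line 18]
  locate_pivot(4, 0) -> 0  [called from derive_floor, line 21]
  derive_floor([12, 10, 2, 5, 10]) -> 0  [called from main, line 33]
  tally_events(0, 3) -> 0  [called from main, line 35]
Log origin:
  1 — main, line 32
  2 — derive_floor, line 17
  3 — gauge_drift, line 8
  4 — gauge_drift, line 13
  5 — derive_floor, line 20
  6 — main, line 34
  7 — tally_events, line 24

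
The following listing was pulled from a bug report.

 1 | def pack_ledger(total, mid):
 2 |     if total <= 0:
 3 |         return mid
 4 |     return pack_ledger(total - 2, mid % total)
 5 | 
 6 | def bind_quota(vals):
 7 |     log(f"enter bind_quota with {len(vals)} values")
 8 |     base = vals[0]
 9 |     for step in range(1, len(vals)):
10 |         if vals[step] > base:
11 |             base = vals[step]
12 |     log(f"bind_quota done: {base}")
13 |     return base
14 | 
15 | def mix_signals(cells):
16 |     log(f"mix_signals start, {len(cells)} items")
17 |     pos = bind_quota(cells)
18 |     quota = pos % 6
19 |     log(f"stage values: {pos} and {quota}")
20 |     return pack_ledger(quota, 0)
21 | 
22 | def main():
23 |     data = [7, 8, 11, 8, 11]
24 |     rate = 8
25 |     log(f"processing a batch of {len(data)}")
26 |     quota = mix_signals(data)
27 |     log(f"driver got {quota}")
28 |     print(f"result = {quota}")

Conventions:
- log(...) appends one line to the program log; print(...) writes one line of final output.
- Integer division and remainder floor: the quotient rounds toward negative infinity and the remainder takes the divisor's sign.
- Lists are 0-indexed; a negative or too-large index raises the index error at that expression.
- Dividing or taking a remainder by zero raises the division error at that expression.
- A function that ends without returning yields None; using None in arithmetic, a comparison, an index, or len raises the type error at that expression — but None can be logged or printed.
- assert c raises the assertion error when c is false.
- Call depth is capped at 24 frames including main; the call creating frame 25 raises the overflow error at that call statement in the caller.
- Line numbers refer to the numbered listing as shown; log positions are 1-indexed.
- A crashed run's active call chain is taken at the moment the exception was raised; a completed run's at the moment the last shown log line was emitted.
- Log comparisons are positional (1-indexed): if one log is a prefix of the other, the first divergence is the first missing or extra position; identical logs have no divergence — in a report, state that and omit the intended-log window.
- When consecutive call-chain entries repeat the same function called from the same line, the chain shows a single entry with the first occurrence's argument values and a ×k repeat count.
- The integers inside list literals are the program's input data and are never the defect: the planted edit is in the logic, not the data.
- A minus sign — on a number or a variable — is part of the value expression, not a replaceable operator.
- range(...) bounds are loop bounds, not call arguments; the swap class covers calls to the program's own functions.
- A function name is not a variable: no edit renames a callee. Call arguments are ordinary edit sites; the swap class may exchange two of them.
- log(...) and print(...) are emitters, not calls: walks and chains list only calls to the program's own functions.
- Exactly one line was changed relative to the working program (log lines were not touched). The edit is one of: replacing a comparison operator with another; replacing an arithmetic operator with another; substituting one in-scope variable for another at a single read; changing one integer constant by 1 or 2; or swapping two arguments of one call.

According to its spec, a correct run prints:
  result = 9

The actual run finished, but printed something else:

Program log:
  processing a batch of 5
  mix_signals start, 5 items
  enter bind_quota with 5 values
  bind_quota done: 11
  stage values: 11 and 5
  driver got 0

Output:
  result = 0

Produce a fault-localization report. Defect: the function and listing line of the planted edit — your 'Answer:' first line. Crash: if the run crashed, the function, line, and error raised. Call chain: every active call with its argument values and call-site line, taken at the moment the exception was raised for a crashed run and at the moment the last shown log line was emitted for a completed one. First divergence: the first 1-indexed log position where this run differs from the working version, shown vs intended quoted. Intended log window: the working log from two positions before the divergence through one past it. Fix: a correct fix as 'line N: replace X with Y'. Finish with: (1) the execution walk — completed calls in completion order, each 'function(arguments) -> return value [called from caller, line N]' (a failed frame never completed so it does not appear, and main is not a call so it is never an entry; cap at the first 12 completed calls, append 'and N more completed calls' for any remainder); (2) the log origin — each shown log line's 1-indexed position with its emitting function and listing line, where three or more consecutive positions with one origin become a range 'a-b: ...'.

Answer: the defect is in pack_ledger at line 4.
Core observation: Everything matches until log position 6, which reads 'driver got 0' in place of 'driver got 9'.
Call chain: main.
First divergence: position 6; shown 'driver got 0' vs intended 'driver got 9'.
Intended log window:
  4: bind_quota done: 11
  5: stage values: 11 and 5
  6: driver got 9
Execution walk:
  bind_quota([7, 8, 11, 8, 11]) -> 11  [called from mix_signals, line 17]
  pack_ledger(-1, 0) -> 0  [called from pack_ledger, line 4]
  pack_ledger(1, 0) -> 0  [called from pack_ledger, line 4]
  pack_ledger(3, 0) -> 0  [called from pack_ledger, line 4]
  pack_ledger(5, 0) -> 0  [called from mix_signals, line 20]
  mix_signals([7, 8, 11, 8, 11]) -> 0  [called from main, line 26]
Log line origins:
  1: from main, line 25
  2: from mix_signals, line 16
  3: from bind_quota, line 7
  4: from bind_quota, line 12
  5: from mix_signals, line 19
  6: from main, line 27
A correct fix: line 4: replace `%` with `+`.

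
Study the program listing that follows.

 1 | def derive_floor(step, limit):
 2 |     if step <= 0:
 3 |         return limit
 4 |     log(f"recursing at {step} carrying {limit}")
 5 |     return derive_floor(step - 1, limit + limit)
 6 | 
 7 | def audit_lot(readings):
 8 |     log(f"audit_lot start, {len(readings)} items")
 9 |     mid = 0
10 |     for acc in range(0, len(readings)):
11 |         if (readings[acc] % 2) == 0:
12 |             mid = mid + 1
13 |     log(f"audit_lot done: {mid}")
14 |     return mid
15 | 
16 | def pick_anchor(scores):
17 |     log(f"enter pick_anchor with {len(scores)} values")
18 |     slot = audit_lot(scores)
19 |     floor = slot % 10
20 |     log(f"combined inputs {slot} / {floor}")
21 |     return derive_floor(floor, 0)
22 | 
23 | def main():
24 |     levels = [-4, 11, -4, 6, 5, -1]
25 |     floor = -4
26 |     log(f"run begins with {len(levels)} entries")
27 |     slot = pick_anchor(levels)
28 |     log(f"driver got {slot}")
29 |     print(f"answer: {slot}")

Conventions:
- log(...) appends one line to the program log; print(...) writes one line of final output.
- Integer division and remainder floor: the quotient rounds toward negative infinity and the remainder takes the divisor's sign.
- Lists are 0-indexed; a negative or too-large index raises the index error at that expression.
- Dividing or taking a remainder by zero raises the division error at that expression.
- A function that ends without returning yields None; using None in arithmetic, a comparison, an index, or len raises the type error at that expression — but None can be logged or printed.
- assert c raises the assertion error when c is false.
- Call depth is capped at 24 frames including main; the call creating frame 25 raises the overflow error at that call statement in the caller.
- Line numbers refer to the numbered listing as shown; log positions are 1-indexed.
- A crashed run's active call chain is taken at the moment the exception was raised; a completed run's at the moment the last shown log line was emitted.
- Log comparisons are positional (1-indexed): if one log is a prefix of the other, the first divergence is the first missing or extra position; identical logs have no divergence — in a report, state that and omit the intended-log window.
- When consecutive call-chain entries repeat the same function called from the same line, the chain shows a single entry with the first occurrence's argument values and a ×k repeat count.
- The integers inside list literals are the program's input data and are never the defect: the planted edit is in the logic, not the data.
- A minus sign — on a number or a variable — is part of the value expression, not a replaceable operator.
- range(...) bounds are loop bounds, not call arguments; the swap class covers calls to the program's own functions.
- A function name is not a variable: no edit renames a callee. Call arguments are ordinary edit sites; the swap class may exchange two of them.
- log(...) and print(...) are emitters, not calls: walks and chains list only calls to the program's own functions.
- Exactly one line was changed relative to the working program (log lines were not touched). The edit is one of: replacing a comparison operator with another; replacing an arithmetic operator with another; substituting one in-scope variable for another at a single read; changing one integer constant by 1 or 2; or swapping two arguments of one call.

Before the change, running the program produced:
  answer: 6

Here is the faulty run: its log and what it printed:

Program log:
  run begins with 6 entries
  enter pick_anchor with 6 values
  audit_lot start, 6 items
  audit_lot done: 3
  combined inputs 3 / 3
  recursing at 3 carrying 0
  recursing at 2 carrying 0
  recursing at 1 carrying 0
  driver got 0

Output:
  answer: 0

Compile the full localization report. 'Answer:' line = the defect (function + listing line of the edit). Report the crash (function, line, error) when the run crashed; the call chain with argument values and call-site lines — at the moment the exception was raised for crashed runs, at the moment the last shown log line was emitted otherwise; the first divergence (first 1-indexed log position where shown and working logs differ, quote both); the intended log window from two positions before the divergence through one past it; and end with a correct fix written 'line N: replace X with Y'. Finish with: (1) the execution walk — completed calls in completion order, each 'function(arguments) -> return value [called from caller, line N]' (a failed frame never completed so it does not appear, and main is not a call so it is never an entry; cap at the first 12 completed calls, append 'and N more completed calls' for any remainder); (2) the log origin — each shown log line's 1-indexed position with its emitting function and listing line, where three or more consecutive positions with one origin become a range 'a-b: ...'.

Answer: the defect is in derive_floor at line 5.
Key fact: The earliest visible damage is log position 7 — 'recursing at 2 carrying 0' rather than the intended 'recursing at 2 carrying 3'.
Call chain: main.
First divergence: position 7 — the shown line 'recursing at 2 carrying 0' should read 'recursing at 2 carrying 3'.
Intended log window:
  5: combined inputs 3 / 3
  6: recursing at 3 carrying 0
  7: recursing at 2 carrying 3
  8: recursing at 1 carrying 5
Execution walk:
  audit_lot([-4, 11, -4, 6, 5, -1]) -> 3  [called from pick_anchor, line 18]
  derive_floor(0, 0) -> 0  [called from derive_floor, line 5]
  derive_floor(1, 0) -> 0  [called from derive_floor, line 5]
  derive_floor(2, 0) -> 0  [called from derive_floor, line 5]
  derive_floor(3, 0) -> 0  [called from pick_anchor, line 21]
  pick_anchor([-4, 11, -4, 6, 5, -1]) -> 0  [called from main, line 27]
Log origin:
  1: from main, line 26
  2: from pick_anchor, line 17
  3: from audit_lot, line 8
  4: from audit_lot, line 13
  5: from pick_anchor, line 20
  6-8: from derive_floor, line 4
  9: from main, line 28
A correct fix: line 5: replace `limit + limit` with `limit + step`.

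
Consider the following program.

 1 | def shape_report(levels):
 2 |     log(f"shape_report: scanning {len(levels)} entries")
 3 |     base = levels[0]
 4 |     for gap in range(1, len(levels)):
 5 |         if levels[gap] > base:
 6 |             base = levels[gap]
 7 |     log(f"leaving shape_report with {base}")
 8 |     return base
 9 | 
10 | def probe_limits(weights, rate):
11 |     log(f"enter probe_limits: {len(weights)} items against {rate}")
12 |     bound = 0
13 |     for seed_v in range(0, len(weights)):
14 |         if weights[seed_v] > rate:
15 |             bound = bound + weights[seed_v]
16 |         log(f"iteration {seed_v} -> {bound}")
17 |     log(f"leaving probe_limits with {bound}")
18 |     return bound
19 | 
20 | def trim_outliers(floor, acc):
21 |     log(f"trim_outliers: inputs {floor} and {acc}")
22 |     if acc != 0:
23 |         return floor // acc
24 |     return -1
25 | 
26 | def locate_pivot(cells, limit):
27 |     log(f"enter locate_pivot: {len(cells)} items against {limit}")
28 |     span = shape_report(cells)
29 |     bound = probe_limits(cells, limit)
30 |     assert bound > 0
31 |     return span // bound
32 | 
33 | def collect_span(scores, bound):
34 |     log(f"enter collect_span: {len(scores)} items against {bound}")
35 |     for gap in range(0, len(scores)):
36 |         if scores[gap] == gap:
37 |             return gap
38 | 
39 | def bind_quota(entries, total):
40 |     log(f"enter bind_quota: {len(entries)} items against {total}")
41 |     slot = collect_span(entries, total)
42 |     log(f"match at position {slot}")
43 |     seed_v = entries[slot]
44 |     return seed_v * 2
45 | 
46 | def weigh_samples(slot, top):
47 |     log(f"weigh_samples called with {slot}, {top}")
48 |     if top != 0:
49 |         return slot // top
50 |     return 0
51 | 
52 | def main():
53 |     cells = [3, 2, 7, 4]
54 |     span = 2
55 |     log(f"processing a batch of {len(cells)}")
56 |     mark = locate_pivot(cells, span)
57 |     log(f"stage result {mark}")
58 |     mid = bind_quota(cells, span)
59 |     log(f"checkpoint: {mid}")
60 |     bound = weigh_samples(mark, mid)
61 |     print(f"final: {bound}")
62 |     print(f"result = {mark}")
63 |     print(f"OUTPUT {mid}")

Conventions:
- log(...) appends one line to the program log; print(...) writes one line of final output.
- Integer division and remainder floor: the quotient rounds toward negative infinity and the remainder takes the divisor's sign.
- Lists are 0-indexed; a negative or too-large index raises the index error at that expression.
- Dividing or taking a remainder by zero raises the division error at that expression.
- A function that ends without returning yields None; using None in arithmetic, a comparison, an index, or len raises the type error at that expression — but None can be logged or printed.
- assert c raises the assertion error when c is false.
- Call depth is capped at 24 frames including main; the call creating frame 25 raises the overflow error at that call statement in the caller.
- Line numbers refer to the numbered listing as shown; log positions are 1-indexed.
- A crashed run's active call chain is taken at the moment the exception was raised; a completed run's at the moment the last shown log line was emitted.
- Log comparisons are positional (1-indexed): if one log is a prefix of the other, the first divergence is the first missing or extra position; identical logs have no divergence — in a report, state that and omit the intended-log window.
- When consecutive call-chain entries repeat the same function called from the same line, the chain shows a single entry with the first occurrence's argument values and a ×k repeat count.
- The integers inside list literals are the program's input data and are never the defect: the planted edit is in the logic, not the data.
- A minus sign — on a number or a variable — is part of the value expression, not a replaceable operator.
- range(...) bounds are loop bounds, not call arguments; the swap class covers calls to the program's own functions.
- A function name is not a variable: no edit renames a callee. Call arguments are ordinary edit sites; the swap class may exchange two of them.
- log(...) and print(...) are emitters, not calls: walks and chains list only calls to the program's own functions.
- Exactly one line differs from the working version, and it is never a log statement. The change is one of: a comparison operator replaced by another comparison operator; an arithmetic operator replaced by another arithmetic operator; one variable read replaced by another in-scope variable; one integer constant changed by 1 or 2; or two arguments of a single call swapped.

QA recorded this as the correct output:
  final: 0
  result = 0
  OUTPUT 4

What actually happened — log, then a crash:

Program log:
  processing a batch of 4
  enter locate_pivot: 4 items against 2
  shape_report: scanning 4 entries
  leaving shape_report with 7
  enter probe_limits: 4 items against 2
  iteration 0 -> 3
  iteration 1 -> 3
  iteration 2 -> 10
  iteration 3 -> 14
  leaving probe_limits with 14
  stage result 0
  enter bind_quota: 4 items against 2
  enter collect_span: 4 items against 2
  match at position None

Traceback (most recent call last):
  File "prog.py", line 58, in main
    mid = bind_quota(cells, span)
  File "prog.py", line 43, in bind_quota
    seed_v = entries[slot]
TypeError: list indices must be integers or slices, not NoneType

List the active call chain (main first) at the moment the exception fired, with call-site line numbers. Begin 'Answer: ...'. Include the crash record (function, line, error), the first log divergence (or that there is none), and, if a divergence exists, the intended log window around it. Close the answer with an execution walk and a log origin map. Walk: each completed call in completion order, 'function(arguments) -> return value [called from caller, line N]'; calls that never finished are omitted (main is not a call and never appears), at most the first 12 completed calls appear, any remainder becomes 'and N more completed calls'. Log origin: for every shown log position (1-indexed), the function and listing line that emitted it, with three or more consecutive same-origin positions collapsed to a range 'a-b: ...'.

Answer: main -> bind_quota (called at line 58).
Key fact: At log position 14 the runs split — shown 'match at position None', but the working version logs 'match at position 1'.
Crash: bind_quota, line 43, TypeError.
First divergence: position 14 — the shown line 'match at position None' should read 'match at position 1'.
Intended log window:
  12: enter bind_quota: 4 items against 2
  13: enter collect_span: 4 items against 2
  14: match at position 1
  15: checkpoint: 4
Execution walk:
  shape_report([3, 2, 7, 4]) -> 7  [called from locate_pivot, line 28]
  probe_limits([3, 2, 7, 4], 2) -> 14  [called from locate_pivot, line 29]
  locate_pivot([3, 2, 7, 4], 2) -> 0  [called from main, line 56]
  collect_span([3, 2, 7, 4], 2) -> None  [called from bind_quota, line 41]
Log origin:
  1 — main, line 55
  2 — locate_pivot, line 27
  3 — shape_report, line 2
  4 — shape_report, line 7
  5 — probe_limits, line 11
  6-9 — probe_limits, line 16
  10 — probe_limits, line 17
  11 — main, line 57
  12 — bind_quota, line 40
  13 — collect_span, line 34
  14 — bind_quota, line 42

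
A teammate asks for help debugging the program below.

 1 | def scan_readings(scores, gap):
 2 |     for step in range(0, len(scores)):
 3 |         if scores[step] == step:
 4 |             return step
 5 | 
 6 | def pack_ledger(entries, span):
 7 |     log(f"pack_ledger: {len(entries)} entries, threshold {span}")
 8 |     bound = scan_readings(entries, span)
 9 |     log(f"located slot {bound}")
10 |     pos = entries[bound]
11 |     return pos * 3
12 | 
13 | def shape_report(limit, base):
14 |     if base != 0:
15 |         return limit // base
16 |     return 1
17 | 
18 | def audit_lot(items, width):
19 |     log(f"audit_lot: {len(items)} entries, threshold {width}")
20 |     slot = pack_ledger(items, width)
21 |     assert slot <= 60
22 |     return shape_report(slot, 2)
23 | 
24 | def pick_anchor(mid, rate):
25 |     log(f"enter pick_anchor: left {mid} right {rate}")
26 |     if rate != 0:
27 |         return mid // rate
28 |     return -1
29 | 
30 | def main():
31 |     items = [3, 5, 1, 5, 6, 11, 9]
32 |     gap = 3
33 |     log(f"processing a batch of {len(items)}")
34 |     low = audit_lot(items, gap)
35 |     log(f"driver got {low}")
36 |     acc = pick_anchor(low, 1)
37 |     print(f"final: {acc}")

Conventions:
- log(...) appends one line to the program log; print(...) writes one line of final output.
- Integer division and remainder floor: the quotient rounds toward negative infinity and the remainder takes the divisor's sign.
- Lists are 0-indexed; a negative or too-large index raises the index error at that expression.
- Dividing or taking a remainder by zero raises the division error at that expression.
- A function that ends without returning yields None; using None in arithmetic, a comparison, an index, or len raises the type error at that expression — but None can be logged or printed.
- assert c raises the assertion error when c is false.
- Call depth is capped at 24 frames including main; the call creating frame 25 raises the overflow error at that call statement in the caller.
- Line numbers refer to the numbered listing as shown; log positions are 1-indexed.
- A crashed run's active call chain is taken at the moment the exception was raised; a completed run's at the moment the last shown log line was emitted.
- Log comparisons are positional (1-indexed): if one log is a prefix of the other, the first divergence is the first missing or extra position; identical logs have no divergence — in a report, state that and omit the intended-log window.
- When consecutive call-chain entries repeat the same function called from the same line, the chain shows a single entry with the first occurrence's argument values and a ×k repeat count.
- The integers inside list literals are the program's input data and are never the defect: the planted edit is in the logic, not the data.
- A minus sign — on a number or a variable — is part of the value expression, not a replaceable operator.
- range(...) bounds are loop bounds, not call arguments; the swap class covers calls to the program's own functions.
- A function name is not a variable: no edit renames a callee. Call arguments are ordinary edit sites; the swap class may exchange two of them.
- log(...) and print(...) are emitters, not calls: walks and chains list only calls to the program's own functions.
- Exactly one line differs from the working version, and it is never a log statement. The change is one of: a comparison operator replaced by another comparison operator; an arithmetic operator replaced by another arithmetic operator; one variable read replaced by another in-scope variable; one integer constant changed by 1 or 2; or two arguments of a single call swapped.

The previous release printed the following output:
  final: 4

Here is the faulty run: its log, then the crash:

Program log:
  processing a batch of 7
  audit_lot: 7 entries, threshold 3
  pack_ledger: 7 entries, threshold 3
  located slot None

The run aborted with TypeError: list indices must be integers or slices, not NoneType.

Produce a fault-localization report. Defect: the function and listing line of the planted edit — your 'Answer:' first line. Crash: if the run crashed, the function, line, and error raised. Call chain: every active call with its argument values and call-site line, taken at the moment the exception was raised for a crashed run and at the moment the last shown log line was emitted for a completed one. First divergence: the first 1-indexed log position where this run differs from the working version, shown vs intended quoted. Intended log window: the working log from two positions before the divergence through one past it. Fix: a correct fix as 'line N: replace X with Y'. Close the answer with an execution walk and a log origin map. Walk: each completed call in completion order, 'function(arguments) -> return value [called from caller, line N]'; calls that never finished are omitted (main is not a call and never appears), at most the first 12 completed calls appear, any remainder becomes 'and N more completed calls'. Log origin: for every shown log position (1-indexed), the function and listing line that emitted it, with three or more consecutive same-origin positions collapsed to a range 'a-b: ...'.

Answer: the defect is in scan_readings at line 3.
Core observation: The earliest visible damage is log position 4 — 'located slot None' rather than the intended 'located slot 0'.
Crash: pack_ledger, line 10, TypeError.
Call chain: main -> audit_lot([3, 5, 1, 5, 6, 11, 9], 3) (called at line 34) -> pack_ledger([3, 5, 1, 5, 6, 11, 9], 3) (called at line 20).
First divergence: position 4; shown 'located slot None' vs intended 'located slot 0'.
Intended log window:
  2: audit_lot: 7 entries, threshold 3
  3: pack_ledger: 7 entries, threshold 3
  4: located slot 0
  5: driver got 4
Execution walk:
  scan_readings([3, 5, 1, 5, 6, 11, 9], 3) -> None  [called from pack_ledger, line 8]
Origin of each log line:
  1: from main, line 33
  2: from audit_lot, line 19
  3: from pack_ledger, line 7
  4: from pack_ledger, line 9
A correct fix: line 3: replace `scores[step] == step` with `scores[step] == gap`.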